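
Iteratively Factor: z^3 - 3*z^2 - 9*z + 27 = (z - 3)*(z^2 - 9) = (z - 3)^2*(z + 3)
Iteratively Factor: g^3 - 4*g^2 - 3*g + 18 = (g - 3)*(g^2 - g - 6) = (g - 3)*(g + 2)*(g - 3)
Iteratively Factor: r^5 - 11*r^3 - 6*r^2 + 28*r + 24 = (r - 3)*(r^4 + 3*r^3 - 2*r^2 - 12*r - 8) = (r - 3)*(r + 1)*(r^3 + 2*r^2 - 4*r - 8) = (r - 3)*(r - 2)*(r + 1)*(r^2 + 4*r + 4) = (r - 3)*(r - 2)*(r + 1)*(r + 2)*(r + 2)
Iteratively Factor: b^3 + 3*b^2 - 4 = (b - 1)*(b^2 + 4*b + 4) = (b - 1)*(b + 2)*(b + 2)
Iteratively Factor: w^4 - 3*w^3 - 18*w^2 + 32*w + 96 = (w + 2)*(w^3 - 5*w^2 - 8*w + 48) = (w - 4)*(w + 2)*(w^2 - w - 12) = (w - 4)*(w + 2)*(w + 3)*(w - 4)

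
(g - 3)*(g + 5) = g^2 + 2*g - 15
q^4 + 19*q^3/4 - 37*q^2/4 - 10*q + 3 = (q - 2)*(q - 1/4)*(q + 1)*(q + 6)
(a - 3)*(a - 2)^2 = a^3 - 7*a^2 + 16*a - 12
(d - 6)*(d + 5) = d^2 - d - 30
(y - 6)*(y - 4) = y^2 - 10*y + 24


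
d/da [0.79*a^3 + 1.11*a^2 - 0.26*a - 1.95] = 2.37*a^2 + 2.22*a - 0.26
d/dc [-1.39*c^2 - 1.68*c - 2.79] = -2.78*c - 1.68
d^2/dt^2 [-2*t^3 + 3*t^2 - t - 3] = 6 - 12*t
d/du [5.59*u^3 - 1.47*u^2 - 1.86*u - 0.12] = 16.77*u^2 - 2.94*u - 1.86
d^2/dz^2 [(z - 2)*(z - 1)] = 2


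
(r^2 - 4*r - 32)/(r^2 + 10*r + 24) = (r - 8)/(r + 6)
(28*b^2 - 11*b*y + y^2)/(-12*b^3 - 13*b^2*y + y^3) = (-7*b + y)/(3*b^2 + 4*b*y + y^2)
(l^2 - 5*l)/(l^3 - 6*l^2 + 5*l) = 1/(l - 1)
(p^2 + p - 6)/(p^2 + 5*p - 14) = (p + 3)/(p + 7)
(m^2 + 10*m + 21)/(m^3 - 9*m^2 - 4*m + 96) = (m + 7)/(m^2 - 12*m + 32)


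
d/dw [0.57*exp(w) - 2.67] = 0.57*exp(w)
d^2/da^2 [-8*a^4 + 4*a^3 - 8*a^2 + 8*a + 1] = -96*a^2 + 24*a - 16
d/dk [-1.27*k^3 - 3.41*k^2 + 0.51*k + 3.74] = -3.81*k^2 - 6.82*k + 0.51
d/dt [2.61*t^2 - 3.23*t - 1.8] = 5.22*t - 3.23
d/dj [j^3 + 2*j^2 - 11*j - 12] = 3*j^2 + 4*j - 11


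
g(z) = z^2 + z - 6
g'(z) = 2*z + 1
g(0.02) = -5.98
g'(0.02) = 1.04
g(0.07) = -5.93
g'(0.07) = 1.14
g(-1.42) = -5.40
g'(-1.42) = -1.84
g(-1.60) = -5.04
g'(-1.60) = -2.20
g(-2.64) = -1.67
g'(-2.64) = -4.28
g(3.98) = 13.82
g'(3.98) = 8.96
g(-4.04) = 6.28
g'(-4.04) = -7.08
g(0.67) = -4.88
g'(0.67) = 2.34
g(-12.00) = 126.00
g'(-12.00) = -23.00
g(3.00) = 6.00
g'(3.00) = 7.00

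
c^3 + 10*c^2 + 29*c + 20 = (c + 1)*(c + 4)*(c + 5)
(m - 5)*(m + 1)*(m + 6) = m^3 + 2*m^2 - 29*m - 30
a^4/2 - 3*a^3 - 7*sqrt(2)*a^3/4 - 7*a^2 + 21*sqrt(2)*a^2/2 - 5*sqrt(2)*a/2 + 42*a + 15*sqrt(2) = (a/2 + sqrt(2)/2)*(a - 6)*(a - 5*sqrt(2))*(a + sqrt(2)/2)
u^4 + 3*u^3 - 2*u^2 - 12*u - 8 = (u - 2)*(u + 1)*(u + 2)^2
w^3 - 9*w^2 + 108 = (w - 6)^2*(w + 3)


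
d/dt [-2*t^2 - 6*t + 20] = -4*t - 6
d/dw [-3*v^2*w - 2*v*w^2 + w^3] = -3*v^2 - 4*v*w + 3*w^2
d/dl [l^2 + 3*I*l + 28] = 2*l + 3*I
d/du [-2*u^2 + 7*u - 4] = 7 - 4*u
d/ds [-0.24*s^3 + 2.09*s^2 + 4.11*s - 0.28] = -0.72*s^2 + 4.18*s + 4.11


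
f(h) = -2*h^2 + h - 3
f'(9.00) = -35.00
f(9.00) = -156.00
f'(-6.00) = 25.00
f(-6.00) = -81.00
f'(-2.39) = 10.56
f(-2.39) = -16.81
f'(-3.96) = 16.84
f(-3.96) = -38.32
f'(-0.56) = 3.24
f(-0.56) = -4.19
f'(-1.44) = 6.76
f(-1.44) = -8.59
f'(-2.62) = 11.48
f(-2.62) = -19.35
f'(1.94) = -6.76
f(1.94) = -8.59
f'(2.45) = -8.80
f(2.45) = -12.56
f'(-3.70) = 15.80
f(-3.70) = -34.08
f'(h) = 1 - 4*h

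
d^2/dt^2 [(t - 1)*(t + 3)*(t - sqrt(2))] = 6*t - 2*sqrt(2) + 4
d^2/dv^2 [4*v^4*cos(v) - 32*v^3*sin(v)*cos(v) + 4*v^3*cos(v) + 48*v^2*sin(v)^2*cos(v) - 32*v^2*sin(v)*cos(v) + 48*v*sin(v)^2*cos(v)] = -4*v^4*cos(v) - 32*v^3*sin(v) + 64*v^3*sin(2*v) - 4*v^3*cos(v) - 24*v^2*sin(v) + 64*v^2*sin(2*v) + 36*v^2*cos(v) - 192*v^2*cos(2*v) + 108*v^2*cos(3*v) - 48*v*sin(v) - 96*v*sin(2*v) + 144*v*sin(3*v) + 12*v*cos(v) - 128*v*cos(2*v) + 108*v*cos(3*v) - 32*sin(2*v) + 72*sin(3*v) - 24*cos(3*v) + 24*sqrt(2)*cos(v + pi/4)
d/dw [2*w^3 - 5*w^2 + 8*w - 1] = 6*w^2 - 10*w + 8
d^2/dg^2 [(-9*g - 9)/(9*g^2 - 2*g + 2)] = 18*(-4*(g + 1)*(9*g - 1)^2 + (27*g + 7)*(9*g^2 - 2*g + 2))/(9*g^2 - 2*g + 2)^3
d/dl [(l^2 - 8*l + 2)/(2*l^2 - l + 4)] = 15*(l^2 - 2)/(4*l^4 - 4*l^3 + 17*l^2 - 8*l + 16)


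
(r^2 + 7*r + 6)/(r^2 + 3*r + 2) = (r + 6)/(r + 2)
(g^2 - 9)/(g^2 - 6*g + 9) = (g + 3)/(g - 3)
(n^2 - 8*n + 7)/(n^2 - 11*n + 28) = (n - 1)/(n - 4)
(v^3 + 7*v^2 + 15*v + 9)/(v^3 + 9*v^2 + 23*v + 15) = (v + 3)/(v + 5)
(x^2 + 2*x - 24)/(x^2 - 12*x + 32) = (x + 6)/(x - 8)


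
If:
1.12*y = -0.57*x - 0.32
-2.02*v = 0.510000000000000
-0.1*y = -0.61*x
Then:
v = -0.25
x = -0.04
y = -0.26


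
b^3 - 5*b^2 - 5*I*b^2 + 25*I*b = b*(b - 5)*(b - 5*I)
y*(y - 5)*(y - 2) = y^3 - 7*y^2 + 10*y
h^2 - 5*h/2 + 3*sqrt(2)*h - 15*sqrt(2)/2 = (h - 5/2)*(h + 3*sqrt(2))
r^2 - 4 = (r - 2)*(r + 2)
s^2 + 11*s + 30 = (s + 5)*(s + 6)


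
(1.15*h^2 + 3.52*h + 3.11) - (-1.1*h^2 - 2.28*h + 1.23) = 2.25*h^2 + 5.8*h + 1.88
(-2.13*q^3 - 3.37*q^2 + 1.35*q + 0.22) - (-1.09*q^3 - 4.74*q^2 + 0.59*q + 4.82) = -1.04*q^3 + 1.37*q^2 + 0.76*q - 4.6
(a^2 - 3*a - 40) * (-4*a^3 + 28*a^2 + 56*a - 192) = -4*a^5 + 40*a^4 + 132*a^3 - 1480*a^2 - 1664*a + 7680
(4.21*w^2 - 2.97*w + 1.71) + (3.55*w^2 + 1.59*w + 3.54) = 7.76*w^2 - 1.38*w + 5.25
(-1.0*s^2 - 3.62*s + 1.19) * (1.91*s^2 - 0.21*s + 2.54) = -1.91*s^4 - 6.7042*s^3 + 0.4931*s^2 - 9.4447*s + 3.0226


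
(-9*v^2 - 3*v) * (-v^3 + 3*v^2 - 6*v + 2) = 9*v^5 - 24*v^4 + 45*v^3 - 6*v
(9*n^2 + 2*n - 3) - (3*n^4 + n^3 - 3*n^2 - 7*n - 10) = -3*n^4 - n^3 + 12*n^2 + 9*n + 7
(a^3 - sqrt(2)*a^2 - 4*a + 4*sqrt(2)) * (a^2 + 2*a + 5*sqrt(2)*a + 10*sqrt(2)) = a^5 + 2*a^4 + 4*sqrt(2)*a^4 - 14*a^3 + 8*sqrt(2)*a^3 - 28*a^2 - 16*sqrt(2)*a^2 - 32*sqrt(2)*a + 40*a + 80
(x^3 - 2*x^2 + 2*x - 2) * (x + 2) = x^4 - 2*x^2 + 2*x - 4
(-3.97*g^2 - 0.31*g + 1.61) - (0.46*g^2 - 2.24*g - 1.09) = -4.43*g^2 + 1.93*g + 2.7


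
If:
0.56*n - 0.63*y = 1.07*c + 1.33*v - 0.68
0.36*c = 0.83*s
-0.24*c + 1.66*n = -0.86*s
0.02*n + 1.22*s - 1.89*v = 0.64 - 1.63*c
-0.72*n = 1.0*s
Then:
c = 0.00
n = 0.00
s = 0.00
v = -0.34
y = 1.79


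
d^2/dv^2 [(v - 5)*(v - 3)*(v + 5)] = 6*v - 6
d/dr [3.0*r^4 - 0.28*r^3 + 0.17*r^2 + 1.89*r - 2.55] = 12.0*r^3 - 0.84*r^2 + 0.34*r + 1.89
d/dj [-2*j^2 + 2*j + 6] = 2 - 4*j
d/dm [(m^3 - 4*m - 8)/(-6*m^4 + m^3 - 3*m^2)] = (6*m^5 - 75*m^3 - 184*m^2 + 12*m - 48)/(m^3*(36*m^4 - 12*m^3 + 37*m^2 - 6*m + 9))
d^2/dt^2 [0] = 0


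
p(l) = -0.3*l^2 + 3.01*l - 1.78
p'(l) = 3.01 - 0.6*l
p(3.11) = 4.68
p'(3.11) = 1.14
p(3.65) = 5.21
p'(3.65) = 0.82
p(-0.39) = -3.00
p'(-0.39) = 3.24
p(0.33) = -0.82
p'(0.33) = 2.81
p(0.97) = 0.86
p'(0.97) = 2.43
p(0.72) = 0.23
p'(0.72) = 2.58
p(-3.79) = -17.50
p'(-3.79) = 5.28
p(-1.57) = -7.25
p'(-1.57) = 3.95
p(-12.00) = -81.10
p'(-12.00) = 10.21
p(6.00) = 5.48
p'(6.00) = -0.59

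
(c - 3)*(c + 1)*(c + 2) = c^3 - 7*c - 6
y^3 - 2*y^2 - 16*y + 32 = (y - 4)*(y - 2)*(y + 4)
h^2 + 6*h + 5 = (h + 1)*(h + 5)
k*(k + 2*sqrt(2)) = k^2 + 2*sqrt(2)*k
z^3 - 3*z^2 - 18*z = z*(z - 6)*(z + 3)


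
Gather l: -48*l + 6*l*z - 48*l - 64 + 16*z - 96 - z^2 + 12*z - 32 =l*(6*z - 96) - z^2 + 28*z - 192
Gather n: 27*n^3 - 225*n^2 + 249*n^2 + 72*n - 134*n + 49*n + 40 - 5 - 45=27*n^3 + 24*n^2 - 13*n - 10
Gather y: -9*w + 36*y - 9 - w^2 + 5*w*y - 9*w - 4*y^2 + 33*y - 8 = -w^2 - 18*w - 4*y^2 + y*(5*w + 69) - 17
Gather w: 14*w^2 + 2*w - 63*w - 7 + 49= 14*w^2 - 61*w + 42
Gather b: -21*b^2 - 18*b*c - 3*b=-21*b^2 + b*(-18*c - 3)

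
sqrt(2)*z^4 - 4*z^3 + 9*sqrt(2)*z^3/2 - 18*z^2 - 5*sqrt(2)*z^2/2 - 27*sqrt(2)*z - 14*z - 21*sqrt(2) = (z + 7/2)*(z - 3*sqrt(2))*(z + sqrt(2))*(sqrt(2)*z + sqrt(2))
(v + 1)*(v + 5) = v^2 + 6*v + 5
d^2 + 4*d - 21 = (d - 3)*(d + 7)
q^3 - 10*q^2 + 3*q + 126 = (q - 7)*(q - 6)*(q + 3)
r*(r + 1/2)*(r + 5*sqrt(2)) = r^3 + r^2/2 + 5*sqrt(2)*r^2 + 5*sqrt(2)*r/2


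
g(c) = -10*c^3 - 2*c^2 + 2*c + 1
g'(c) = -30*c^2 - 4*c + 2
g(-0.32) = 0.48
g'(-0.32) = 0.21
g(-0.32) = 0.48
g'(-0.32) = 0.21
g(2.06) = -90.79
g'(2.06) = -133.55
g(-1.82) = 51.02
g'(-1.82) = -90.09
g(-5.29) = 1414.81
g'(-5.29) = -816.36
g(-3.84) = 530.06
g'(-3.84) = -425.01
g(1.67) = -47.81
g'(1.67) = -88.35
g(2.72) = -209.59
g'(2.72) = -230.83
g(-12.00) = 16969.00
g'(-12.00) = -4270.00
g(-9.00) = 7111.00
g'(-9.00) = -2392.00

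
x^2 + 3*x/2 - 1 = (x - 1/2)*(x + 2)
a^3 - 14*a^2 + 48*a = a*(a - 8)*(a - 6)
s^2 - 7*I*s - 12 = (s - 4*I)*(s - 3*I)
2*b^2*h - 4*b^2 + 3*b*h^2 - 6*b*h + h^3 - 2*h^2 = (b + h)*(2*b + h)*(h - 2)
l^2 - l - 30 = (l - 6)*(l + 5)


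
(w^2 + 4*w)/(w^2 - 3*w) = (w + 4)/(w - 3)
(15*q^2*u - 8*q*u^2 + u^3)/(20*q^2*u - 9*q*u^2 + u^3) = (3*q - u)/(4*q - u)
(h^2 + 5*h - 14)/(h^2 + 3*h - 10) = (h + 7)/(h + 5)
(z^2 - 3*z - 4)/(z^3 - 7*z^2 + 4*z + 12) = (z - 4)/(z^2 - 8*z + 12)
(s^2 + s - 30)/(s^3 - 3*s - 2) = (-s^2 - s + 30)/(-s^3 + 3*s + 2)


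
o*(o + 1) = o^2 + o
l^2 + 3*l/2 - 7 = (l - 2)*(l + 7/2)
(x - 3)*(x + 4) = x^2 + x - 12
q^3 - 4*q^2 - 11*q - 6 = (q - 6)*(q + 1)^2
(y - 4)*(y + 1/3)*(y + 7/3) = y^3 - 4*y^2/3 - 89*y/9 - 28/9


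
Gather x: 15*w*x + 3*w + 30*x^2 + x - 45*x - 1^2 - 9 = 3*w + 30*x^2 + x*(15*w - 44) - 10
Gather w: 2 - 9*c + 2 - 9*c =4 - 18*c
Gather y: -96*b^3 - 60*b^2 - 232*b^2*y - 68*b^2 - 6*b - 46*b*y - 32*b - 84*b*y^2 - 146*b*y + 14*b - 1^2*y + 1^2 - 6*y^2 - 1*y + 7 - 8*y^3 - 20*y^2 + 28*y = -96*b^3 - 128*b^2 - 24*b - 8*y^3 + y^2*(-84*b - 26) + y*(-232*b^2 - 192*b + 26) + 8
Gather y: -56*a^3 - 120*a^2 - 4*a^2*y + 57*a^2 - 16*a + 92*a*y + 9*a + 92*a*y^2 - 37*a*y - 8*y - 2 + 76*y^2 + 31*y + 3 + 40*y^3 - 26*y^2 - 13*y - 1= -56*a^3 - 63*a^2 - 7*a + 40*y^3 + y^2*(92*a + 50) + y*(-4*a^2 + 55*a + 10)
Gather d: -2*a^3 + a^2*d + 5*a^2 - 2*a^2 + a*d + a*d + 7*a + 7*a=-2*a^3 + 3*a^2 + 14*a + d*(a^2 + 2*a)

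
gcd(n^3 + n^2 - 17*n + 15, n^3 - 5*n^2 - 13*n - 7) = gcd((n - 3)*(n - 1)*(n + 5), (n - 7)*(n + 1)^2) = 1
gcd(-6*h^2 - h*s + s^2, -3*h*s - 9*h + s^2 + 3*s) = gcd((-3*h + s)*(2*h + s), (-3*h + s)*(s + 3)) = -3*h + s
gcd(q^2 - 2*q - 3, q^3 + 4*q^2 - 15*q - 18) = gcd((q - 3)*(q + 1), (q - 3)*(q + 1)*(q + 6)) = q^2 - 2*q - 3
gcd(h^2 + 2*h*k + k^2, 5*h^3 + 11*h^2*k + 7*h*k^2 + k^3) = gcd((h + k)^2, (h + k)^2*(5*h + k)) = h^2 + 2*h*k + k^2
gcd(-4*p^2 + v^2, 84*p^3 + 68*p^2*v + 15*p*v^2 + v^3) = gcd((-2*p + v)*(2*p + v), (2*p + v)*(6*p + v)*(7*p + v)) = 2*p + v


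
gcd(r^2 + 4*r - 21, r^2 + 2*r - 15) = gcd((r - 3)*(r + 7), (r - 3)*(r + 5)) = r - 3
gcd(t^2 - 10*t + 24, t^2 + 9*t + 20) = 1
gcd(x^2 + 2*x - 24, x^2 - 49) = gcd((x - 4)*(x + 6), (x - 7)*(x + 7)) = 1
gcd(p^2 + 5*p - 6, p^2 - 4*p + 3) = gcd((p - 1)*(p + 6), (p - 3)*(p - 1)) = p - 1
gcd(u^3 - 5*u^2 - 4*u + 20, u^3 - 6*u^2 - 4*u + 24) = u^2 - 4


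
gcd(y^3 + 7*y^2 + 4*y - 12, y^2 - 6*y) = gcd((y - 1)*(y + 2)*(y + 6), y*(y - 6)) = 1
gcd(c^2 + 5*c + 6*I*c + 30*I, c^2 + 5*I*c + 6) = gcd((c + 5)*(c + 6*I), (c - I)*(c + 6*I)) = c + 6*I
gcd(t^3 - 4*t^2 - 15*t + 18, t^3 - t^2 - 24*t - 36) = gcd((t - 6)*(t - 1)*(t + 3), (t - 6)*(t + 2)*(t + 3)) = t^2 - 3*t - 18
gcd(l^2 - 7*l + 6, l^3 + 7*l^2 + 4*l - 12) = l - 1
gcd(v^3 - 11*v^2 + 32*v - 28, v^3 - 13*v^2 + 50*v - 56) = v^2 - 9*v + 14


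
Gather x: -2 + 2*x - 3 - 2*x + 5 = 0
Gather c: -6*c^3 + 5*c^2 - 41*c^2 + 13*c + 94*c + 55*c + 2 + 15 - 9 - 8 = -6*c^3 - 36*c^2 + 162*c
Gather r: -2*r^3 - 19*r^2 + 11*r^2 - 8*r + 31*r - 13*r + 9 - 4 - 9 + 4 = -2*r^3 - 8*r^2 + 10*r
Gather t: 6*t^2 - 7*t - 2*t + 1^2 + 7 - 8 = 6*t^2 - 9*t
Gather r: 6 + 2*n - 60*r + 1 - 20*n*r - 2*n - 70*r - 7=r*(-20*n - 130)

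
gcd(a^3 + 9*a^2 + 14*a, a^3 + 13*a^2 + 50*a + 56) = a^2 + 9*a + 14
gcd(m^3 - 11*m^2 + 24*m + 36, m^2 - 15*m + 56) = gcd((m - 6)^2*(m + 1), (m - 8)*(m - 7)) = 1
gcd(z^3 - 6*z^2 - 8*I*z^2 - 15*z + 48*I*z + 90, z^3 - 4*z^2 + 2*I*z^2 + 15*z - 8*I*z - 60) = z - 3*I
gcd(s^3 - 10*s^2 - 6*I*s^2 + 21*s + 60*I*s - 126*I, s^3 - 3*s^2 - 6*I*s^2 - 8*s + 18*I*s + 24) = s - 3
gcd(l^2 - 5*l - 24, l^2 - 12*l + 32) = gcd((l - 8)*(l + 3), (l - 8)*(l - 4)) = l - 8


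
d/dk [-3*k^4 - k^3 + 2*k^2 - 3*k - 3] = -12*k^3 - 3*k^2 + 4*k - 3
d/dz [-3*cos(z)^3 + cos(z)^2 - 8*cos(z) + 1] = (9*cos(z)^2 - 2*cos(z) + 8)*sin(z)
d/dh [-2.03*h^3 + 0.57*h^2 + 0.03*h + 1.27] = -6.09*h^2 + 1.14*h + 0.03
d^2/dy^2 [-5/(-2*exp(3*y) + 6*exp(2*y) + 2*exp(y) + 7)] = 10*((-9*exp(2*y) + 12*exp(y) + 1)*(-2*exp(3*y) + 6*exp(2*y) + 2*exp(y) + 7) - 4*(-3*exp(2*y) + 6*exp(y) + 1)^2*exp(y))*exp(y)/(-2*exp(3*y) + 6*exp(2*y) + 2*exp(y) + 7)^3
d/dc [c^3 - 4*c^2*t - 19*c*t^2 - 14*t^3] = 3*c^2 - 8*c*t - 19*t^2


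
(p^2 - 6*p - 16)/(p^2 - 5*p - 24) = (p + 2)/(p + 3)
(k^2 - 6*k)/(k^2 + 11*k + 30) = k*(k - 6)/(k^2 + 11*k + 30)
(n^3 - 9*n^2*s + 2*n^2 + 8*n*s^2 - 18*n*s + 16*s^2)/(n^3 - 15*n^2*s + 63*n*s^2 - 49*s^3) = (n^2 - 8*n*s + 2*n - 16*s)/(n^2 - 14*n*s + 49*s^2)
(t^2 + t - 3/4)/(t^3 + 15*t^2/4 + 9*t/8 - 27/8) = 2*(2*t - 1)/(4*t^2 + 9*t - 9)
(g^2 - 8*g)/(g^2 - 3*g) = (g - 8)/(g - 3)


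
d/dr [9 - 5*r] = -5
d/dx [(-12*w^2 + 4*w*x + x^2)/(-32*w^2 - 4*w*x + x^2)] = 8*w*(-22*w^2 - 5*w*x - x^2)/(1024*w^4 + 256*w^3*x - 48*w^2*x^2 - 8*w*x^3 + x^4)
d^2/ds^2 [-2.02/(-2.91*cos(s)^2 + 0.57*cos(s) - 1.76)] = (-68.422248*(1 - cos(s)^2)^2 + 10.051722*cos(s)^3 + 6.51510599999997*cos(s)^2 - 22.129908*cos(s) + 49.04358)/(2.91*cos(s)^2 - 0.57*cos(s) + 1.76)^3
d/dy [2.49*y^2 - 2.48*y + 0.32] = 4.98*y - 2.48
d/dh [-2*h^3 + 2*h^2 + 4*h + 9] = -6*h^2 + 4*h + 4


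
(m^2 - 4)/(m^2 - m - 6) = (m - 2)/(m - 3)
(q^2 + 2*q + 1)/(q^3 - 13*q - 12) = (q + 1)/(q^2 - q - 12)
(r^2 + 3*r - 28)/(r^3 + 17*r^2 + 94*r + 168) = (r - 4)/(r^2 + 10*r + 24)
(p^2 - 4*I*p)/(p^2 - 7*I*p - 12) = p/(p - 3*I)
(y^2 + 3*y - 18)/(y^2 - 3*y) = (y + 6)/y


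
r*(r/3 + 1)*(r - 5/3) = r^3/3 + 4*r^2/9 - 5*r/3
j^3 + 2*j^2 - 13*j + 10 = (j - 2)*(j - 1)*(j + 5)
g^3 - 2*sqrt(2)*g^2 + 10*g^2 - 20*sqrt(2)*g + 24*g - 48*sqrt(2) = (g + 4)*(g + 6)*(g - 2*sqrt(2))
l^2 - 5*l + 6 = (l - 3)*(l - 2)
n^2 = n^2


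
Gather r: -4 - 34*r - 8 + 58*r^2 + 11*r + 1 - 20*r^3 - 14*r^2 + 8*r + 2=-20*r^3 + 44*r^2 - 15*r - 9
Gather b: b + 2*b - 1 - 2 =3*b - 3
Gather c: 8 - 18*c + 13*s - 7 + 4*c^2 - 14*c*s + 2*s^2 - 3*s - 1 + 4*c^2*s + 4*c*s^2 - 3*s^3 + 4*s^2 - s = c^2*(4*s + 4) + c*(4*s^2 - 14*s - 18) - 3*s^3 + 6*s^2 + 9*s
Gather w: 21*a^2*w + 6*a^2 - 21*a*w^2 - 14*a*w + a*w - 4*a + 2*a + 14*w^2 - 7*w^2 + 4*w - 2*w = 6*a^2 - 2*a + w^2*(7 - 21*a) + w*(21*a^2 - 13*a + 2)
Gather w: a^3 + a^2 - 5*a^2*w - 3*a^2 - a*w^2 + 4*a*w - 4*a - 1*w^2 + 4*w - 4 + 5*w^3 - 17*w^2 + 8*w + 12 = a^3 - 2*a^2 - 4*a + 5*w^3 + w^2*(-a - 18) + w*(-5*a^2 + 4*a + 12) + 8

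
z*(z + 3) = z^2 + 3*z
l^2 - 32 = (l - 4*sqrt(2))*(l + 4*sqrt(2))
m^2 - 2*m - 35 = (m - 7)*(m + 5)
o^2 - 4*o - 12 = (o - 6)*(o + 2)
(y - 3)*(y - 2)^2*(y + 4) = y^4 - 3*y^3 - 12*y^2 + 52*y - 48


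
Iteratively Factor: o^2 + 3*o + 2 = (o + 1)*(o + 2)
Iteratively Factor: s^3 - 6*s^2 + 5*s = (s - 1)*(s^2 - 5*s) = (s - 5)*(s - 1)*(s)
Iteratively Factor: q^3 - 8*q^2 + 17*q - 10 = (q - 5)*(q^2 - 3*q + 2) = (q - 5)*(q - 1)*(q - 2)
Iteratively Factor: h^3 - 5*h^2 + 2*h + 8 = (h - 4)*(h^2 - h - 2) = (h - 4)*(h + 1)*(h - 2)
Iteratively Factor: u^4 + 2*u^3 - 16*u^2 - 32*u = (u - 4)*(u^3 + 6*u^2 + 8*u) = (u - 4)*(u + 4)*(u^2 + 2*u) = (u - 4)*(u + 2)*(u + 4)*(u)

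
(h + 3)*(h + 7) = h^2 + 10*h + 21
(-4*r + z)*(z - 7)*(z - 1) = -4*r*z^2 + 32*r*z - 28*r + z^3 - 8*z^2 + 7*z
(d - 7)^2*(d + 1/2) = d^3 - 27*d^2/2 + 42*d + 49/2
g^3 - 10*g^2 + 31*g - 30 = (g - 5)*(g - 3)*(g - 2)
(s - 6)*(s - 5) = s^2 - 11*s + 30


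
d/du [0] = 0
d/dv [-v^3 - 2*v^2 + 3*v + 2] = -3*v^2 - 4*v + 3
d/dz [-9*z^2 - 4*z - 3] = -18*z - 4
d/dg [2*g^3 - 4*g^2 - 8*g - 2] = 6*g^2 - 8*g - 8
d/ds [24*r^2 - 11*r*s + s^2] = -11*r + 2*s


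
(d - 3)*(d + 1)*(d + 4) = d^3 + 2*d^2 - 11*d - 12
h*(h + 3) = h^2 + 3*h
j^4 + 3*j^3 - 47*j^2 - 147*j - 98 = (j - 7)*(j + 1)*(j + 2)*(j + 7)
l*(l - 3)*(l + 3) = l^3 - 9*l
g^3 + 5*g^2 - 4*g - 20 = (g - 2)*(g + 2)*(g + 5)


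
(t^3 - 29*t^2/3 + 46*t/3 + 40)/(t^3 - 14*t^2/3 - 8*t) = (t - 5)/t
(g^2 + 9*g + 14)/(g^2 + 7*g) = (g + 2)/g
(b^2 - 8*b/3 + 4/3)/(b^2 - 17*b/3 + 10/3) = (b - 2)/(b - 5)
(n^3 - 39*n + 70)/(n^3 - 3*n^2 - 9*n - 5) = (n^2 + 5*n - 14)/(n^2 + 2*n + 1)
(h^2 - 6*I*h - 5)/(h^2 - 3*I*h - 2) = (h - 5*I)/(h - 2*I)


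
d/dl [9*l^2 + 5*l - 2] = 18*l + 5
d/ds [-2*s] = -2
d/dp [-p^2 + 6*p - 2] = 6 - 2*p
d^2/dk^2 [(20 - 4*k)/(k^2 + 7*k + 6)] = 8*(-(k - 5)*(2*k + 7)^2 + (3*k + 2)*(k^2 + 7*k + 6))/(k^2 + 7*k + 6)^3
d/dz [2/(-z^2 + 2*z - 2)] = 4*(z - 1)/(z^2 - 2*z + 2)^2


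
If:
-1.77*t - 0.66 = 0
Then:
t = -0.37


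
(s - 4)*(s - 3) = s^2 - 7*s + 12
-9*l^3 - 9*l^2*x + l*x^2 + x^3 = (-3*l + x)*(l + x)*(3*l + x)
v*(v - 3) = v^2 - 3*v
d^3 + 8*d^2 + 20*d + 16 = (d + 2)^2*(d + 4)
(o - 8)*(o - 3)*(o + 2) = o^3 - 9*o^2 + 2*o + 48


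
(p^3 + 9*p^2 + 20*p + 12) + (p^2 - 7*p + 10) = p^3 + 10*p^2 + 13*p + 22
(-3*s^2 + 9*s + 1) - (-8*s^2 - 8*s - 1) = 5*s^2 + 17*s + 2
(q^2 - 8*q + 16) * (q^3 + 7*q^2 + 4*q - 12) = q^5 - q^4 - 36*q^3 + 68*q^2 + 160*q - 192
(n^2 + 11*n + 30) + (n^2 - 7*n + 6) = 2*n^2 + 4*n + 36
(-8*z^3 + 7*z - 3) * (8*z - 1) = -64*z^4 + 8*z^3 + 56*z^2 - 31*z + 3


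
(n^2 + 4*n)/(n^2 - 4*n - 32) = n/(n - 8)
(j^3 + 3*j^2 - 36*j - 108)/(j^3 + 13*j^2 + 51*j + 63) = (j^2 - 36)/(j^2 + 10*j + 21)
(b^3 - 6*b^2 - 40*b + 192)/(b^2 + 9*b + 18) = (b^2 - 12*b + 32)/(b + 3)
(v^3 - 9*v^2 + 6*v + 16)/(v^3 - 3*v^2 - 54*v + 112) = (v + 1)/(v + 7)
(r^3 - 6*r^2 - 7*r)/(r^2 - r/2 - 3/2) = 2*r*(r - 7)/(2*r - 3)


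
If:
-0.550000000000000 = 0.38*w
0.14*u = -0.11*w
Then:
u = 1.14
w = -1.45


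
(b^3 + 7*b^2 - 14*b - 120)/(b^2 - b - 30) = (b^2 + 2*b - 24)/(b - 6)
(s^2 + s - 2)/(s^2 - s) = (s + 2)/s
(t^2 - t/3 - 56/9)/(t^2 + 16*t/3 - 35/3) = (9*t^2 - 3*t - 56)/(3*(3*t^2 + 16*t - 35))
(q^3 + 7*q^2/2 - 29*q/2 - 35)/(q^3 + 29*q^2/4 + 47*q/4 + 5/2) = 2*(2*q - 7)/(4*q + 1)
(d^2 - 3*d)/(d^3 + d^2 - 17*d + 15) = d/(d^2 + 4*d - 5)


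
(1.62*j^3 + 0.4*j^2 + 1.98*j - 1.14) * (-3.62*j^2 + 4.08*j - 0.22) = -5.8644*j^5 + 5.1616*j^4 - 5.892*j^3 + 12.1172*j^2 - 5.0868*j + 0.2508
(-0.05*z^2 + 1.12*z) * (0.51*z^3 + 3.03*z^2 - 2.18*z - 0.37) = -0.0255*z^5 + 0.4197*z^4 + 3.5026*z^3 - 2.4231*z^2 - 0.4144*z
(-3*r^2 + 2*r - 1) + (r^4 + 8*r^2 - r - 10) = r^4 + 5*r^2 + r - 11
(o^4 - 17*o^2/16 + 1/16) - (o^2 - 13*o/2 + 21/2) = o^4 - 33*o^2/16 + 13*o/2 - 167/16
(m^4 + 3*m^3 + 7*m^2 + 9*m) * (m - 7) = m^5 - 4*m^4 - 14*m^3 - 40*m^2 - 63*m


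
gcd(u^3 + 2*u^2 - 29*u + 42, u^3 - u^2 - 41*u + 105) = u^2 + 4*u - 21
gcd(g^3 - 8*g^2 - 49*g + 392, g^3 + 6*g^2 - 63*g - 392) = g^2 - g - 56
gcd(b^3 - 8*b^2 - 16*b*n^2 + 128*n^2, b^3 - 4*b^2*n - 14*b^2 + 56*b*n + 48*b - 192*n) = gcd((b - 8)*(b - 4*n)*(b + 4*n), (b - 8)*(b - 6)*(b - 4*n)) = b^2 - 4*b*n - 8*b + 32*n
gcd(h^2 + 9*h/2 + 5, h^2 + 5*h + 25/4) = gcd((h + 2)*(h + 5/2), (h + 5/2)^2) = h + 5/2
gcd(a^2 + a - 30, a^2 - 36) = a + 6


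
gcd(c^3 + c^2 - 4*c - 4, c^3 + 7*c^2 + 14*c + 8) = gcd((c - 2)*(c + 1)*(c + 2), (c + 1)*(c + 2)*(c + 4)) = c^2 + 3*c + 2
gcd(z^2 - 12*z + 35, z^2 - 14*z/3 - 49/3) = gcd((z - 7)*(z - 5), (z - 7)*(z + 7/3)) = z - 7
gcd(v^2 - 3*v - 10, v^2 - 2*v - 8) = v + 2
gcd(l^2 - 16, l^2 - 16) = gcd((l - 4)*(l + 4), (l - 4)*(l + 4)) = l^2 - 16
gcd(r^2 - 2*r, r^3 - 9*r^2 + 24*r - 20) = r - 2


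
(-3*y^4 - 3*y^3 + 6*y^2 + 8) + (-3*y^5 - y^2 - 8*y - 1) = -3*y^5 - 3*y^4 - 3*y^3 + 5*y^2 - 8*y + 7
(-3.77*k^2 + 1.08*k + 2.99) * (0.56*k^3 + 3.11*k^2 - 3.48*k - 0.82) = -2.1112*k^5 - 11.1199*k^4 + 18.1528*k^3 + 8.6319*k^2 - 11.2908*k - 2.4518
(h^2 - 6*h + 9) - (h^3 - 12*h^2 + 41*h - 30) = -h^3 + 13*h^2 - 47*h + 39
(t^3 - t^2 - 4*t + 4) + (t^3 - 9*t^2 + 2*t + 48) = 2*t^3 - 10*t^2 - 2*t + 52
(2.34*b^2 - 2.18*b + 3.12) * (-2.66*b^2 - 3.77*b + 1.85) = -6.2244*b^4 - 3.023*b^3 + 4.2484*b^2 - 15.7954*b + 5.772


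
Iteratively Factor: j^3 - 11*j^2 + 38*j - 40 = (j - 5)*(j^2 - 6*j + 8) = (j - 5)*(j - 4)*(j - 2)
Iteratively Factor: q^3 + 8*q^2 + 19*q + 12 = (q + 1)*(q^2 + 7*q + 12) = (q + 1)*(q + 3)*(q + 4)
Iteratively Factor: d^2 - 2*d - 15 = (d - 5)*(d + 3)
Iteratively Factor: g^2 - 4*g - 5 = (g - 5)*(g + 1)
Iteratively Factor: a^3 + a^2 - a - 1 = (a + 1)*(a^2 - 1) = (a - 1)*(a + 1)*(a + 1)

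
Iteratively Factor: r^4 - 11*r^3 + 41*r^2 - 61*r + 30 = (r - 5)*(r^3 - 6*r^2 + 11*r - 6) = (r - 5)*(r - 2)*(r^2 - 4*r + 3) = (r - 5)*(r - 2)*(r - 1)*(r - 3)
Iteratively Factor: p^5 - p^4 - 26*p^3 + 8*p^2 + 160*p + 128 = (p + 2)*(p^4 - 3*p^3 - 20*p^2 + 48*p + 64) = (p - 4)*(p + 2)*(p^3 + p^2 - 16*p - 16) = (p - 4)*(p + 1)*(p + 2)*(p^2 - 16) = (p - 4)^2*(p + 1)*(p + 2)*(p + 4)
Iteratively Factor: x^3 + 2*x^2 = (x + 2)*(x^2) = x*(x + 2)*(x)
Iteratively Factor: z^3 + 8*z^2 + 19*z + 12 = (z + 3)*(z^2 + 5*z + 4) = (z + 3)*(z + 4)*(z + 1)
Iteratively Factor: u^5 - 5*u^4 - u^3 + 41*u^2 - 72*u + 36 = (u + 3)*(u^4 - 8*u^3 + 23*u^2 - 28*u + 12) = (u - 2)*(u + 3)*(u^3 - 6*u^2 + 11*u - 6) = (u - 3)*(u - 2)*(u + 3)*(u^2 - 3*u + 2) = (u - 3)*(u - 2)^2*(u + 3)*(u - 1)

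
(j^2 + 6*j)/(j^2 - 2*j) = (j + 6)/(j - 2)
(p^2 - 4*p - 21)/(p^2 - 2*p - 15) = (p - 7)/(p - 5)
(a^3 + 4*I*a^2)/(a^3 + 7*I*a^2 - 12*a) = a/(a + 3*I)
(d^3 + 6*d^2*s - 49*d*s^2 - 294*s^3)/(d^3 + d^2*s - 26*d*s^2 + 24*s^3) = (d^2 - 49*s^2)/(d^2 - 5*d*s + 4*s^2)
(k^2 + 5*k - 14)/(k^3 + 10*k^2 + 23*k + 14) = (k - 2)/(k^2 + 3*k + 2)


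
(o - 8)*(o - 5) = o^2 - 13*o + 40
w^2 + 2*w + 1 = (w + 1)^2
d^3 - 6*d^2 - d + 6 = (d - 6)*(d - 1)*(d + 1)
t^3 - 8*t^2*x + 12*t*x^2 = t*(t - 6*x)*(t - 2*x)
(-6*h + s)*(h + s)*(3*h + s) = -18*h^3 - 21*h^2*s - 2*h*s^2 + s^3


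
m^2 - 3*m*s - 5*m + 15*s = (m - 5)*(m - 3*s)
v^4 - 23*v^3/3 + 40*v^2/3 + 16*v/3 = v*(v - 4)^2*(v + 1/3)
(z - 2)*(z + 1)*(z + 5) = z^3 + 4*z^2 - 7*z - 10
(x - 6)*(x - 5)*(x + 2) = x^3 - 9*x^2 + 8*x + 60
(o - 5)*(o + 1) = o^2 - 4*o - 5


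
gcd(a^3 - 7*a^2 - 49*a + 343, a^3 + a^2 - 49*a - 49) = a^2 - 49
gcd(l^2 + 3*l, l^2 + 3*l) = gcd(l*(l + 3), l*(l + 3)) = l^2 + 3*l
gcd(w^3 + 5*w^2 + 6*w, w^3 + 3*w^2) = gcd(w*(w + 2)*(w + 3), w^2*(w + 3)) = w^2 + 3*w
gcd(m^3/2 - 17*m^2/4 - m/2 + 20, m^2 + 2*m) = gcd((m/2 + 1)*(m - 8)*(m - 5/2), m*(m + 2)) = m + 2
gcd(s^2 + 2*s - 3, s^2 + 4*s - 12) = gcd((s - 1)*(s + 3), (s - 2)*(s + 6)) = 1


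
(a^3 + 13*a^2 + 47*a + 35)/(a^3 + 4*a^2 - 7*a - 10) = (a + 7)/(a - 2)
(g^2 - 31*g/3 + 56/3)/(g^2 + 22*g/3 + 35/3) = (3*g^2 - 31*g + 56)/(3*g^2 + 22*g + 35)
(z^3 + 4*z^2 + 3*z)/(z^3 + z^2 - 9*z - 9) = z/(z - 3)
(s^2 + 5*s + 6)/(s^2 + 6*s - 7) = (s^2 + 5*s + 6)/(s^2 + 6*s - 7)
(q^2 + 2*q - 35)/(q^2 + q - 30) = (q + 7)/(q + 6)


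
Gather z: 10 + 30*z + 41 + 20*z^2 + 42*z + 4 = 20*z^2 + 72*z + 55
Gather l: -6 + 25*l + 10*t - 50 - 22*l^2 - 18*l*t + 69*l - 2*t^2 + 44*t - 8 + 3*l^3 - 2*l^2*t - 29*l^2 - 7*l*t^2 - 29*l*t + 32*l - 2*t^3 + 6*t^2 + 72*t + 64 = 3*l^3 + l^2*(-2*t - 51) + l*(-7*t^2 - 47*t + 126) - 2*t^3 + 4*t^2 + 126*t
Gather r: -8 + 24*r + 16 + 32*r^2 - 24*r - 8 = 32*r^2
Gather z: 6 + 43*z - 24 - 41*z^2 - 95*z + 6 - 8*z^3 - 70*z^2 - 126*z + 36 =-8*z^3 - 111*z^2 - 178*z + 24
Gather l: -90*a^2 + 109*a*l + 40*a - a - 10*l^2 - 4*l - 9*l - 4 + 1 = -90*a^2 + 39*a - 10*l^2 + l*(109*a - 13) - 3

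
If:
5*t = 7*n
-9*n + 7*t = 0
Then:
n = 0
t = 0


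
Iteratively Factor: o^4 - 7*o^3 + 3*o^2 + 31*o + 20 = (o + 1)*(o^3 - 8*o^2 + 11*o + 20) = (o - 5)*(o + 1)*(o^2 - 3*o - 4) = (o - 5)*(o + 1)^2*(o - 4)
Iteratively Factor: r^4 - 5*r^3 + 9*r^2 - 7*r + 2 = (r - 2)*(r^3 - 3*r^2 + 3*r - 1) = (r - 2)*(r - 1)*(r^2 - 2*r + 1) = (r - 2)*(r - 1)^2*(r - 1)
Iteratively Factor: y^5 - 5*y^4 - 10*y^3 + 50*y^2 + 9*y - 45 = (y + 3)*(y^4 - 8*y^3 + 14*y^2 + 8*y - 15) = (y - 1)*(y + 3)*(y^3 - 7*y^2 + 7*y + 15) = (y - 3)*(y - 1)*(y + 3)*(y^2 - 4*y - 5) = (y - 5)*(y - 3)*(y - 1)*(y + 3)*(y + 1)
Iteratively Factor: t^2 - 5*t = (t - 5)*(t)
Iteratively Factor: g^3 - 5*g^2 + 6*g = (g - 2)*(g^2 - 3*g) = (g - 3)*(g - 2)*(g)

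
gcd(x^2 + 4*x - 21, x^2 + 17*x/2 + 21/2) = x + 7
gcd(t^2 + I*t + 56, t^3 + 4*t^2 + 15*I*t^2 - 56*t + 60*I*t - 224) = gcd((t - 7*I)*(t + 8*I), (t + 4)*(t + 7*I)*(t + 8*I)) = t + 8*I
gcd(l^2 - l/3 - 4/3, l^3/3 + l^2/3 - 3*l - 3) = l + 1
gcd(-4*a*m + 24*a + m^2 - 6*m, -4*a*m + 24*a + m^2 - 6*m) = 4*a*m - 24*a - m^2 + 6*m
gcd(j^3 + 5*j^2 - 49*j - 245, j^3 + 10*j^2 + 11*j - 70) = j^2 + 12*j + 35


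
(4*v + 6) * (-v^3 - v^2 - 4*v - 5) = -4*v^4 - 10*v^3 - 22*v^2 - 44*v - 30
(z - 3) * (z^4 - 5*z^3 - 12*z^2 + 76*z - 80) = z^5 - 8*z^4 + 3*z^3 + 112*z^2 - 308*z + 240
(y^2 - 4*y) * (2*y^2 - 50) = 2*y^4 - 8*y^3 - 50*y^2 + 200*y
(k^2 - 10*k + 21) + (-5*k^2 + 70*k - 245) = -4*k^2 + 60*k - 224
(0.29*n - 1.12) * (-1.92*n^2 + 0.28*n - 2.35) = -0.5568*n^3 + 2.2316*n^2 - 0.9951*n + 2.632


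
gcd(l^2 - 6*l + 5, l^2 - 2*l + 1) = l - 1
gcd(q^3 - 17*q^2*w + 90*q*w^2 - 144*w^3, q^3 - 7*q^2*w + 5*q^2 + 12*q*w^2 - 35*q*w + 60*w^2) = q - 3*w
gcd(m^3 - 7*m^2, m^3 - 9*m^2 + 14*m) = m^2 - 7*m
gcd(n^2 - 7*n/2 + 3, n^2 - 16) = 1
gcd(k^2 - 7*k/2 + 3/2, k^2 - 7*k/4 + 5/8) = k - 1/2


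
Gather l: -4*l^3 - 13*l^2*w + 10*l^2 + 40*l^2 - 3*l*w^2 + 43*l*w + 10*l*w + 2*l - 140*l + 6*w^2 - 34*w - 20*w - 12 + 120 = -4*l^3 + l^2*(50 - 13*w) + l*(-3*w^2 + 53*w - 138) + 6*w^2 - 54*w + 108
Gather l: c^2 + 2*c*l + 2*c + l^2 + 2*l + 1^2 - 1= c^2 + 2*c + l^2 + l*(2*c + 2)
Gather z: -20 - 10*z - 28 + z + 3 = -9*z - 45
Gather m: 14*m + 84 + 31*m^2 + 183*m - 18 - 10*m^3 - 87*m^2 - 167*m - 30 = -10*m^3 - 56*m^2 + 30*m + 36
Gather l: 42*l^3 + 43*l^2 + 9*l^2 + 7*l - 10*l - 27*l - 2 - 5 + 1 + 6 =42*l^3 + 52*l^2 - 30*l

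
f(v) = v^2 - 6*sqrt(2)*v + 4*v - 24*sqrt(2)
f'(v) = 2*v - 6*sqrt(2) + 4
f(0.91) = -37.19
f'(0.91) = -2.67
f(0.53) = -36.04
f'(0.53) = -3.43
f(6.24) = -22.99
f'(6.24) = 7.99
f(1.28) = -38.04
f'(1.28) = -1.93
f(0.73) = -36.68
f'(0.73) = -3.03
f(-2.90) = -12.52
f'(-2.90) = -10.29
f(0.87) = -37.09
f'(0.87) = -2.75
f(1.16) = -37.80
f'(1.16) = -2.17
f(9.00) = 6.69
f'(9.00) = 13.51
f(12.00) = 56.24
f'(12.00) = 19.51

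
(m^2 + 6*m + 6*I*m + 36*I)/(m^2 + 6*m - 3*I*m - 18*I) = (m + 6*I)/(m - 3*I)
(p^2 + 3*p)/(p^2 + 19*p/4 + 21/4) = 4*p/(4*p + 7)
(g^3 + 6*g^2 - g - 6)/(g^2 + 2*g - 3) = (g^2 + 7*g + 6)/(g + 3)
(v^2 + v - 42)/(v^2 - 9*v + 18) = (v + 7)/(v - 3)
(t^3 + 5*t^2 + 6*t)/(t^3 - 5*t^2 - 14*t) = (t + 3)/(t - 7)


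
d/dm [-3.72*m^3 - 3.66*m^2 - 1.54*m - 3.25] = -11.16*m^2 - 7.32*m - 1.54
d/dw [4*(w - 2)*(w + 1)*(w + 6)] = 12*w^2 + 40*w - 32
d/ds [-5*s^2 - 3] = -10*s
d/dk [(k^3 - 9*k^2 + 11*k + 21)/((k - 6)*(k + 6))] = (k^4 - 119*k^2 + 606*k - 396)/(k^4 - 72*k^2 + 1296)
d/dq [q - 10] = 1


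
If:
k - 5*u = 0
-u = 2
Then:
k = -10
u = -2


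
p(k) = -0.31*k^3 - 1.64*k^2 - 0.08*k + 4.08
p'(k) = -0.93*k^2 - 3.28*k - 0.08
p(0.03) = 4.08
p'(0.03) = -0.18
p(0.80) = 2.81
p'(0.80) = -3.30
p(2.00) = -5.12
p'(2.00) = -10.36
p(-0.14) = 4.06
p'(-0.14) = 0.36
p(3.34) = -26.03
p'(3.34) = -21.41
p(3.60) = -31.93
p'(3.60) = -23.94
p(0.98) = 2.13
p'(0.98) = -4.19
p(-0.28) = 3.98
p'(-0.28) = 0.77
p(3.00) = -19.29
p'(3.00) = -18.29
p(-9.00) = 97.95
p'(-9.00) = -45.89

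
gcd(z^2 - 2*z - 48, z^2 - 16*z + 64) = z - 8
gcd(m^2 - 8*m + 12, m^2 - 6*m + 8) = m - 2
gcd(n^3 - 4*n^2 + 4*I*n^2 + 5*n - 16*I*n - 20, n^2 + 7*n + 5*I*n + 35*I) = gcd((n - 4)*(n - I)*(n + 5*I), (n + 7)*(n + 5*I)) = n + 5*I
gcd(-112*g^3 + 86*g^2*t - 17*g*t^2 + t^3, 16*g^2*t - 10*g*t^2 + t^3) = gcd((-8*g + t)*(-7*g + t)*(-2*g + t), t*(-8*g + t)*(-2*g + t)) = 16*g^2 - 10*g*t + t^2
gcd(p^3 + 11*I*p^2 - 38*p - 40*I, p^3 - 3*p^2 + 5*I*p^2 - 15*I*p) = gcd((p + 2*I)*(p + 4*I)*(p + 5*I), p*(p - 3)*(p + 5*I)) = p + 5*I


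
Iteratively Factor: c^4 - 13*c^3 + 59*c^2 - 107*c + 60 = (c - 1)*(c^3 - 12*c^2 + 47*c - 60) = (c - 4)*(c - 1)*(c^2 - 8*c + 15) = (c - 5)*(c - 4)*(c - 1)*(c - 3)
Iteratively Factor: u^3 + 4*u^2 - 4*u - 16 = (u + 2)*(u^2 + 2*u - 8) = (u - 2)*(u + 2)*(u + 4)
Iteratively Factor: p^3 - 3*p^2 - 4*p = (p - 4)*(p^2 + p) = (p - 4)*(p + 1)*(p)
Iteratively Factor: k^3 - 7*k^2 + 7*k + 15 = (k - 3)*(k^2 - 4*k - 5) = (k - 3)*(k + 1)*(k - 5)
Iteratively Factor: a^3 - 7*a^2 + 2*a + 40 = (a - 4)*(a^2 - 3*a - 10) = (a - 4)*(a + 2)*(a - 5)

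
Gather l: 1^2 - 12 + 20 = 9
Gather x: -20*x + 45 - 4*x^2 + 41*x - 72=-4*x^2 + 21*x - 27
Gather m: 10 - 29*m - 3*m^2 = -3*m^2 - 29*m + 10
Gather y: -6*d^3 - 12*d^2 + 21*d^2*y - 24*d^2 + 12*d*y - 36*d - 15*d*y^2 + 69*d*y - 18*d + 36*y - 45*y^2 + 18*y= -6*d^3 - 36*d^2 - 54*d + y^2*(-15*d - 45) + y*(21*d^2 + 81*d + 54)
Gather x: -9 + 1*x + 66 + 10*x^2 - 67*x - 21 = 10*x^2 - 66*x + 36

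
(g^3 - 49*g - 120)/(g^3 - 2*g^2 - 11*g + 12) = (g^2 - 3*g - 40)/(g^2 - 5*g + 4)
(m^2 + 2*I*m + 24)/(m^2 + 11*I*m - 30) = (m - 4*I)/(m + 5*I)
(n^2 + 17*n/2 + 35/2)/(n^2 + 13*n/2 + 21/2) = (n + 5)/(n + 3)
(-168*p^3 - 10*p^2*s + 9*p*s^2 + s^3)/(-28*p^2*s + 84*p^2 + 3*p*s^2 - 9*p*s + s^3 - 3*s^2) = (6*p + s)/(s - 3)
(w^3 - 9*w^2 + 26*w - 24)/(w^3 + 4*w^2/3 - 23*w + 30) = 3*(w^2 - 6*w + 8)/(3*w^2 + 13*w - 30)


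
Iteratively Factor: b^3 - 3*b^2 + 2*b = (b - 2)*(b^2 - b) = (b - 2)*(b - 1)*(b)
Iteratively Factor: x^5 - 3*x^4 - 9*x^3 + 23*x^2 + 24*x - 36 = (x + 2)*(x^4 - 5*x^3 + x^2 + 21*x - 18) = (x - 3)*(x + 2)*(x^3 - 2*x^2 - 5*x + 6) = (x - 3)^2*(x + 2)*(x^2 + x - 2) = (x - 3)^2*(x + 2)^2*(x - 1)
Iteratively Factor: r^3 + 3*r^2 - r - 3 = (r + 1)*(r^2 + 2*r - 3) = (r - 1)*(r + 1)*(r + 3)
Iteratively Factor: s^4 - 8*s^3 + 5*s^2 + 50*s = (s + 2)*(s^3 - 10*s^2 + 25*s) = (s - 5)*(s + 2)*(s^2 - 5*s) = s*(s - 5)*(s + 2)*(s - 5)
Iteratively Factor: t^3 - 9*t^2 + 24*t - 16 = (t - 4)*(t^2 - 5*t + 4) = (t - 4)^2*(t - 1)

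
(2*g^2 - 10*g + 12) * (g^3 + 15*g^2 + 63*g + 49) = 2*g^5 + 20*g^4 - 12*g^3 - 352*g^2 + 266*g + 588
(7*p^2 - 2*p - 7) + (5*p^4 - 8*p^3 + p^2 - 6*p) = 5*p^4 - 8*p^3 + 8*p^2 - 8*p - 7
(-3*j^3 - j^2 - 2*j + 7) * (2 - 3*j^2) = 9*j^5 + 3*j^4 - 23*j^2 - 4*j + 14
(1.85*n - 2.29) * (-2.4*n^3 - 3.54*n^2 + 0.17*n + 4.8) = -4.44*n^4 - 1.053*n^3 + 8.4211*n^2 + 8.4907*n - 10.992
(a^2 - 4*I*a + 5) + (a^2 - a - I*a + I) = 2*a^2 - a - 5*I*a + 5 + I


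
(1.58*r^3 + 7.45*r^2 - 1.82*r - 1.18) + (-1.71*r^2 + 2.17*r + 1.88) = 1.58*r^3 + 5.74*r^2 + 0.35*r + 0.7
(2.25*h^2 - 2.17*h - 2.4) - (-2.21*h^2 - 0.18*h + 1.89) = 4.46*h^2 - 1.99*h - 4.29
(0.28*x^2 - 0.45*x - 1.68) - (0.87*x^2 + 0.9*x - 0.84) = -0.59*x^2 - 1.35*x - 0.84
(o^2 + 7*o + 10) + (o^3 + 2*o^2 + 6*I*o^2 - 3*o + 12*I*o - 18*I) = o^3 + 3*o^2 + 6*I*o^2 + 4*o + 12*I*o + 10 - 18*I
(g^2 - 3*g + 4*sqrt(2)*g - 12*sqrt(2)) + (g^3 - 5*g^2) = g^3 - 4*g^2 - 3*g + 4*sqrt(2)*g - 12*sqrt(2)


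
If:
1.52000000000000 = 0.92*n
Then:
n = 1.65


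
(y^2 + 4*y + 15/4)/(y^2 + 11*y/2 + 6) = (y + 5/2)/(y + 4)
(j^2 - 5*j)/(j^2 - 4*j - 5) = j/(j + 1)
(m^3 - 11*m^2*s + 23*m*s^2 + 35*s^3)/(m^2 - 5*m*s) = m - 6*s - 7*s^2/m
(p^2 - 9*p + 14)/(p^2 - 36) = (p^2 - 9*p + 14)/(p^2 - 36)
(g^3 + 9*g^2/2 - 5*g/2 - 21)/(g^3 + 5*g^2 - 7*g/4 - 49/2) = 2*(g + 3)/(2*g + 7)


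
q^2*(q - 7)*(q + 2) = q^4 - 5*q^3 - 14*q^2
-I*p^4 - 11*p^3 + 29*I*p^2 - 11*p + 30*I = (p - 6*I)*(p - 5*I)*(p - I)*(-I*p + 1)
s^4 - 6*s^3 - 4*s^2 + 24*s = s*(s - 6)*(s - 2)*(s + 2)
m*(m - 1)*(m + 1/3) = m^3 - 2*m^2/3 - m/3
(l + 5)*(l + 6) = l^2 + 11*l + 30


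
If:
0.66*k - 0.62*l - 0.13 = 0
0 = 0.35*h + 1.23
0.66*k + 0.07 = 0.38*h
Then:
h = -3.51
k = -2.13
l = -2.48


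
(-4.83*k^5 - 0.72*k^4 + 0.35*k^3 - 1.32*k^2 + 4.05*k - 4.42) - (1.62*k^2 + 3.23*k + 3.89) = -4.83*k^5 - 0.72*k^4 + 0.35*k^3 - 2.94*k^2 + 0.82*k - 8.31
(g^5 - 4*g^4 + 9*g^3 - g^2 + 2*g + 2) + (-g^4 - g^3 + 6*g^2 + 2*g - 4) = g^5 - 5*g^4 + 8*g^3 + 5*g^2 + 4*g - 2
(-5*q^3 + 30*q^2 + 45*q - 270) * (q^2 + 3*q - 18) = -5*q^5 + 15*q^4 + 225*q^3 - 675*q^2 - 1620*q + 4860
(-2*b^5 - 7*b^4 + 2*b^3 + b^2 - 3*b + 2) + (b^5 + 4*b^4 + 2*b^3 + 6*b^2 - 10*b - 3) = -b^5 - 3*b^4 + 4*b^3 + 7*b^2 - 13*b - 1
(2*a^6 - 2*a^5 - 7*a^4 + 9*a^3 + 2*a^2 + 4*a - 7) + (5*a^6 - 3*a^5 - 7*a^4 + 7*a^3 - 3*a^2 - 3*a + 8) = 7*a^6 - 5*a^5 - 14*a^4 + 16*a^3 - a^2 + a + 1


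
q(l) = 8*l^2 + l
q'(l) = 16*l + 1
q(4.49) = 165.77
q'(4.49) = 72.84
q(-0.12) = -0.00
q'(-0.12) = -0.92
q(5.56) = 252.87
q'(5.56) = 89.96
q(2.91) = 70.65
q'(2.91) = 47.56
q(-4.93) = 189.51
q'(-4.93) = -77.88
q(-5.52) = 238.24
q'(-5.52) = -87.32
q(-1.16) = 9.60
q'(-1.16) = -17.56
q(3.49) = 100.93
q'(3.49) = 56.84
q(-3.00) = 69.00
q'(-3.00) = -47.00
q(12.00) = 1164.00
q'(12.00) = 193.00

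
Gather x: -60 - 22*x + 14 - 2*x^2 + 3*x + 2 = -2*x^2 - 19*x - 44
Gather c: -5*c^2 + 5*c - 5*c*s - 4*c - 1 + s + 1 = -5*c^2 + c*(1 - 5*s) + s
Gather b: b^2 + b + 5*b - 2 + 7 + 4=b^2 + 6*b + 9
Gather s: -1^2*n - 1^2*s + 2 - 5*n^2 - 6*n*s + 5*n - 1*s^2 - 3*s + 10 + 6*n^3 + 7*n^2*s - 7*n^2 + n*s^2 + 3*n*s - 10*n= 6*n^3 - 12*n^2 - 6*n + s^2*(n - 1) + s*(7*n^2 - 3*n - 4) + 12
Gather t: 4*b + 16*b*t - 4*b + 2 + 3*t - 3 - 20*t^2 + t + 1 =-20*t^2 + t*(16*b + 4)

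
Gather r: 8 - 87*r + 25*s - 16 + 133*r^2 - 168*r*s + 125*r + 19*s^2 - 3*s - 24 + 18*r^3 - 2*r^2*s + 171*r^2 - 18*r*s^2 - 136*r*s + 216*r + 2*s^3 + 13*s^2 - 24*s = 18*r^3 + r^2*(304 - 2*s) + r*(-18*s^2 - 304*s + 254) + 2*s^3 + 32*s^2 - 2*s - 32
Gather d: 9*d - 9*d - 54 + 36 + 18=0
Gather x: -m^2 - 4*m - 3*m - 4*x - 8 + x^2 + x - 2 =-m^2 - 7*m + x^2 - 3*x - 10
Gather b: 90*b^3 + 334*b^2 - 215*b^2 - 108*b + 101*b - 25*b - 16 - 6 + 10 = 90*b^3 + 119*b^2 - 32*b - 12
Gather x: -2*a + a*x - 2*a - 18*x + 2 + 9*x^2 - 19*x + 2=-4*a + 9*x^2 + x*(a - 37) + 4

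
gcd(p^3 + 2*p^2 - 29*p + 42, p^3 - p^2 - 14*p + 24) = p^2 - 5*p + 6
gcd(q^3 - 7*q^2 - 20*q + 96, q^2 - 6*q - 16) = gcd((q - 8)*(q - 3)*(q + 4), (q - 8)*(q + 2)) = q - 8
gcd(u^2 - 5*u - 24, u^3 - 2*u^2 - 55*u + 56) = u - 8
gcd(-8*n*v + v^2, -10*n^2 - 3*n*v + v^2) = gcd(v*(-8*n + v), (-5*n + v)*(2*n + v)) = 1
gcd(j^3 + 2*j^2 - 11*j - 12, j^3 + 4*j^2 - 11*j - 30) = j - 3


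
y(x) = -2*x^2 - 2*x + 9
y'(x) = -4*x - 2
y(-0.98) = 9.04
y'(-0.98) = 1.92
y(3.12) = -16.71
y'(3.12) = -14.48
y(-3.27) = -5.85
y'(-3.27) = 11.08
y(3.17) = -17.44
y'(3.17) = -14.68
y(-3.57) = -9.35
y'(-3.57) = 12.28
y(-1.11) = 8.76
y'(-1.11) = 2.44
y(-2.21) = 3.65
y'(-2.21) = 6.84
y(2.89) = -13.48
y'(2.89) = -13.56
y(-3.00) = -3.00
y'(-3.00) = 10.00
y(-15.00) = -411.00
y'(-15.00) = 58.00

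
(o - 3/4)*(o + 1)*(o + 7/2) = o^3 + 15*o^2/4 + o/8 - 21/8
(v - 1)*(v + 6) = v^2 + 5*v - 6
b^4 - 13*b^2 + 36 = (b - 3)*(b - 2)*(b + 2)*(b + 3)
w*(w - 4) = w^2 - 4*w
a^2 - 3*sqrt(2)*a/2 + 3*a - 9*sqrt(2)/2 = (a + 3)*(a - 3*sqrt(2)/2)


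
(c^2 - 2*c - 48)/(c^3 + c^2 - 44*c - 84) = (c - 8)/(c^2 - 5*c - 14)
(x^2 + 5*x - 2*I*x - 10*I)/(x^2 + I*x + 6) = (x + 5)/(x + 3*I)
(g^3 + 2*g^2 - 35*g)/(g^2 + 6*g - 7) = g*(g - 5)/(g - 1)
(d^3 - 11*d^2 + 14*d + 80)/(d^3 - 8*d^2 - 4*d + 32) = (d - 5)/(d - 2)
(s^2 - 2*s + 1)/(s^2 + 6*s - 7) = (s - 1)/(s + 7)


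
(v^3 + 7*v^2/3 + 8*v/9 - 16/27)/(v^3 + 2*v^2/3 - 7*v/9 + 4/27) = (3*v + 4)/(3*v - 1)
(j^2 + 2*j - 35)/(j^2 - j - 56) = (j - 5)/(j - 8)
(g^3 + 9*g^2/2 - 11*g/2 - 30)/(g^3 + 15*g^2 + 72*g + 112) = (2*g^2 + g - 15)/(2*(g^2 + 11*g + 28))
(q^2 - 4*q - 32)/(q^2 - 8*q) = (q + 4)/q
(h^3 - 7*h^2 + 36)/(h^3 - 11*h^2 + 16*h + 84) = (h - 3)/(h - 7)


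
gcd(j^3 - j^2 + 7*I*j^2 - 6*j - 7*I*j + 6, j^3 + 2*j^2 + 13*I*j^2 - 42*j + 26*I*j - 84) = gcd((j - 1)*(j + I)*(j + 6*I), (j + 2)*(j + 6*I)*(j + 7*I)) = j + 6*I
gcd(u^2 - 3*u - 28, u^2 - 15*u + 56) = u - 7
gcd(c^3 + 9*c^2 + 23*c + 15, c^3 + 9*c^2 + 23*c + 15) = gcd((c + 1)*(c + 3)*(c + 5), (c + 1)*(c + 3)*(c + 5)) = c^3 + 9*c^2 + 23*c + 15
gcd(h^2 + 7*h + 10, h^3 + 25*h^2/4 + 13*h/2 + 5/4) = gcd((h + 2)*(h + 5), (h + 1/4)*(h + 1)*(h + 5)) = h + 5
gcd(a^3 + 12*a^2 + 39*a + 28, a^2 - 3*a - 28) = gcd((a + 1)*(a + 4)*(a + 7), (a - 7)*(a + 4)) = a + 4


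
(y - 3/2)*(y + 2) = y^2 + y/2 - 3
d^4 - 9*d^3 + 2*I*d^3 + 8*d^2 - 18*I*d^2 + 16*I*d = d*(d - 8)*(d - 1)*(d + 2*I)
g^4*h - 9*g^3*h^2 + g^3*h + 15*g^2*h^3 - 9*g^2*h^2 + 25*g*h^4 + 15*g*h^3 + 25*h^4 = (g - 5*h)^2*(g + h)*(g*h + h)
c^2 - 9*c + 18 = (c - 6)*(c - 3)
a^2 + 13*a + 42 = (a + 6)*(a + 7)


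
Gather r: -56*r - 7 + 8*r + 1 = -48*r - 6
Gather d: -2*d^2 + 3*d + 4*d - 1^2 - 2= -2*d^2 + 7*d - 3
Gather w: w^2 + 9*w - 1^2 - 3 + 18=w^2 + 9*w + 14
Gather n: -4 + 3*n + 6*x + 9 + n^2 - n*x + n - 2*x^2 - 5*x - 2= n^2 + n*(4 - x) - 2*x^2 + x + 3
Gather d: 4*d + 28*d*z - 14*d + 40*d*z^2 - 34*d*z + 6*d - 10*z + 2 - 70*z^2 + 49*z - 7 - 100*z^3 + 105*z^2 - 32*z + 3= d*(40*z^2 - 6*z - 4) - 100*z^3 + 35*z^2 + 7*z - 2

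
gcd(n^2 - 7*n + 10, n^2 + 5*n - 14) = n - 2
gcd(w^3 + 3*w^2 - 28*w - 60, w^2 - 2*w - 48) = w + 6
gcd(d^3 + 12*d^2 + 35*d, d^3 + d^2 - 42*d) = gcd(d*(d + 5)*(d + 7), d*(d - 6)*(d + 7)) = d^2 + 7*d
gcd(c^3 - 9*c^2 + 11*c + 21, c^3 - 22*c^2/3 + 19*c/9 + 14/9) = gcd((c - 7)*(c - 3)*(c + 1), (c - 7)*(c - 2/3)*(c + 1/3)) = c - 7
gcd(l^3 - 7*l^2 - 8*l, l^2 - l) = l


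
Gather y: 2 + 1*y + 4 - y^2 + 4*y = -y^2 + 5*y + 6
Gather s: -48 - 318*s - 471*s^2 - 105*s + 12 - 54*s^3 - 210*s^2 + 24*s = -54*s^3 - 681*s^2 - 399*s - 36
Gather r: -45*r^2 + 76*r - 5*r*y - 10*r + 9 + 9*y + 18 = -45*r^2 + r*(66 - 5*y) + 9*y + 27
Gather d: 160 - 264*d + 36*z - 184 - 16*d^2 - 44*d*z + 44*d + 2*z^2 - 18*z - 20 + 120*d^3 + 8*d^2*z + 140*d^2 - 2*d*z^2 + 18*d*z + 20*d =120*d^3 + d^2*(8*z + 124) + d*(-2*z^2 - 26*z - 200) + 2*z^2 + 18*z - 44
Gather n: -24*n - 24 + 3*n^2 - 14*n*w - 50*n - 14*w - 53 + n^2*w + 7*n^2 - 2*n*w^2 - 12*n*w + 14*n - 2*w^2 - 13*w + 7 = n^2*(w + 10) + n*(-2*w^2 - 26*w - 60) - 2*w^2 - 27*w - 70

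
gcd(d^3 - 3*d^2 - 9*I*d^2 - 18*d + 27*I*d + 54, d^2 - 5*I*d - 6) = d - 3*I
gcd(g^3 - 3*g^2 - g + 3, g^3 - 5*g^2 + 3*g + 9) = g^2 - 2*g - 3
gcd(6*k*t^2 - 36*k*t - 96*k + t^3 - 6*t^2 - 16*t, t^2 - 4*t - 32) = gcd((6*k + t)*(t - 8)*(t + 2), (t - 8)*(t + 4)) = t - 8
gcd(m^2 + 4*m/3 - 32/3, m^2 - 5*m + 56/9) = m - 8/3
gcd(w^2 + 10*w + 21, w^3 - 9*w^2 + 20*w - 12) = 1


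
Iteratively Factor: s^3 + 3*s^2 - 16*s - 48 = (s - 4)*(s^2 + 7*s + 12) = (s - 4)*(s + 4)*(s + 3)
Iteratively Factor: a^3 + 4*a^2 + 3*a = (a + 1)*(a^2 + 3*a) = a*(a + 1)*(a + 3)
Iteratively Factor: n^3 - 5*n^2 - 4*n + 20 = (n - 2)*(n^2 - 3*n - 10) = (n - 5)*(n - 2)*(n + 2)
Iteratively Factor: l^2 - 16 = (l + 4)*(l - 4)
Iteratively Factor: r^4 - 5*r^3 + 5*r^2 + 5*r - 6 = (r - 3)*(r^3 - 2*r^2 - r + 2) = (r - 3)*(r + 1)*(r^2 - 3*r + 2) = (r - 3)*(r - 1)*(r + 1)*(r - 2)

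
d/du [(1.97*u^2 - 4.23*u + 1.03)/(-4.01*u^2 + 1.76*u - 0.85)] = (-13.4951*u^2 + 4.9116*u + 1.7827)/(16.0801*u^4 - 14.1152*u^3 + 9.9146*u^2 - 2.992*u + 0.7225)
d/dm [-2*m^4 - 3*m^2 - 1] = -8*m^3 - 6*m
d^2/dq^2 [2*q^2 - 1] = 4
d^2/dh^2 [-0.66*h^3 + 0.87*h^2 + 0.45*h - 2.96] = 1.74 - 3.96*h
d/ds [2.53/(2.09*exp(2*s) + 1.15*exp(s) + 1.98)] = (-10.5754*exp(s) - 2.9095)*exp(s)/(2.09*exp(2*s) + 1.15*exp(s) + 1.98)^2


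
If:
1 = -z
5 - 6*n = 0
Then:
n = 5/6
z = -1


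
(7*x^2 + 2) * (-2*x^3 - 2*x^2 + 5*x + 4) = -14*x^5 - 14*x^4 + 31*x^3 + 24*x^2 + 10*x + 8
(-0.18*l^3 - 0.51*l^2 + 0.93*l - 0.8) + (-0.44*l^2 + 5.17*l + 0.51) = -0.18*l^3 - 0.95*l^2 + 6.1*l - 0.29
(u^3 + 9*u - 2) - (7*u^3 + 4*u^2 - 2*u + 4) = -6*u^3 - 4*u^2 + 11*u - 6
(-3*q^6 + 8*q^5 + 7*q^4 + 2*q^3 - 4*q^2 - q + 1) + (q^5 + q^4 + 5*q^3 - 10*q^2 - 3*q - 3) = -3*q^6 + 9*q^5 + 8*q^4 + 7*q^3 - 14*q^2 - 4*q - 2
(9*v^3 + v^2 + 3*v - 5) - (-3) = 9*v^3 + v^2 + 3*v - 2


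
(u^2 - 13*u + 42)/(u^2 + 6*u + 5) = (u^2 - 13*u + 42)/(u^2 + 6*u + 5)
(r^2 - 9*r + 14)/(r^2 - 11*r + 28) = (r - 2)/(r - 4)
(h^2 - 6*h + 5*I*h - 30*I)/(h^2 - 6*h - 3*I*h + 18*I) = (h + 5*I)/(h - 3*I)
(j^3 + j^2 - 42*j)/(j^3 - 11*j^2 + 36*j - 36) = j*(j + 7)/(j^2 - 5*j + 6)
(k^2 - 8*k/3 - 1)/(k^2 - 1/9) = 3*(k - 3)/(3*k - 1)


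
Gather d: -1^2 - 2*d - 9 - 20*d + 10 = -22*d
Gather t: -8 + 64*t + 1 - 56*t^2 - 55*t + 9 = -56*t^2 + 9*t + 2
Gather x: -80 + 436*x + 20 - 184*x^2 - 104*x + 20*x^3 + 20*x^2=20*x^3 - 164*x^2 + 332*x - 60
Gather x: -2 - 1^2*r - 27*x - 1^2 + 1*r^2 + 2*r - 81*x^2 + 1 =r^2 + r - 81*x^2 - 27*x - 2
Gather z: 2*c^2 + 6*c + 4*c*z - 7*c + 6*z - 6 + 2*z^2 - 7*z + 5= 2*c^2 - c + 2*z^2 + z*(4*c - 1) - 1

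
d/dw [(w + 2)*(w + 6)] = 2*w + 8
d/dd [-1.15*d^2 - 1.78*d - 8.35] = -2.3*d - 1.78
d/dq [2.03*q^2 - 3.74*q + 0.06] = 4.06*q - 3.74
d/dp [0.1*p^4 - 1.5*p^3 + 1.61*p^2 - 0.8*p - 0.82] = 0.4*p^3 - 4.5*p^2 + 3.22*p - 0.8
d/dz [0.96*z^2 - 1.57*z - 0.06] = 1.92*z - 1.57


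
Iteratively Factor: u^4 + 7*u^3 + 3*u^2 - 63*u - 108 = (u + 3)*(u^3 + 4*u^2 - 9*u - 36) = (u + 3)^2*(u^2 + u - 12) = (u - 3)*(u + 3)^2*(u + 4)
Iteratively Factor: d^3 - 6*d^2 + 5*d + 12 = (d - 3)*(d^2 - 3*d - 4) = (d - 3)*(d + 1)*(d - 4)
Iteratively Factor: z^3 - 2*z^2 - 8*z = (z - 4)*(z^2 + 2*z) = (z - 4)*(z + 2)*(z)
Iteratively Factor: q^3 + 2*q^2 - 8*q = (q + 4)*(q^2 - 2*q) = (q - 2)*(q + 4)*(q)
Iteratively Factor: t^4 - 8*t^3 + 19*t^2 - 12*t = (t)*(t^3 - 8*t^2 + 19*t - 12) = t*(t - 3)*(t^2 - 5*t + 4) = t*(t - 3)*(t - 1)*(t - 4)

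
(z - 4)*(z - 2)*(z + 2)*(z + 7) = z^4 + 3*z^3 - 32*z^2 - 12*z + 112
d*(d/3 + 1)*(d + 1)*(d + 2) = d^4/3 + 2*d^3 + 11*d^2/3 + 2*d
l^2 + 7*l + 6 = (l + 1)*(l + 6)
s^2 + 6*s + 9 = (s + 3)^2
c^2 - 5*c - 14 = (c - 7)*(c + 2)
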